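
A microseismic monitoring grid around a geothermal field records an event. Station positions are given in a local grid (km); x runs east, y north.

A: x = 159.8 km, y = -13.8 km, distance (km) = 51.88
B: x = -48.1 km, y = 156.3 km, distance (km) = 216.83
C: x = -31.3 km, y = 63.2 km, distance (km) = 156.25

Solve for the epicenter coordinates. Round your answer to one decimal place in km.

x ≈ 117.9 km, y ≈ 16.8 km

Circle about each station: (x − 159.8)² + (y + 13.8)² = 51.88²; (x + 48.1)² + (y − 156.3)² = 216.83²; (x + 31.3)² + (y − 63.2)² = 156.25².
Subtracting the A equation from the B and C equations removes the quadratic terms:
-415.8 x + 340.2 y = -43306.89
-382.2 x + 154.0 y = -42475.08
Solving the 2×2 system: x ≈ 117.9, y ≈ 16.8 km.
Check against A (with the unrounded x, y): √((x − 159.8)²+(y + 13.8)²) = 51.88 ≈ 51.88 km. ✓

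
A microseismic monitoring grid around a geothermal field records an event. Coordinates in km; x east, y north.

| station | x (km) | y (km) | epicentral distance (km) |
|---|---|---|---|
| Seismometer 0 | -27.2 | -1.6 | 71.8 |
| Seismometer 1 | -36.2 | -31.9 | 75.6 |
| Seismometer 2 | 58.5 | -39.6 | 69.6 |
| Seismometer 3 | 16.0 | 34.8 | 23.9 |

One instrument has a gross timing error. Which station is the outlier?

Solve using three stations at a time. Using Seismometer 0, Seismometer 2, Seismometer 3 (subtract circle equations pairwise → linear system) gives (x, y) ≈ (38.6, 27.1).
Distances from that point to each station vs reported:
  Seismometer 0: calculated 71.8 vs reported 71.8 → residual 0.0 km
  Seismometer 1: calculated 95.3 vs reported 75.6 → residual 19.7 km
  Seismometer 2: calculated 69.6 vs reported 69.6 → residual 0.0 km
  Seismometer 3: calculated 23.9 vs reported 23.9 → residual 0.0 km
Seismometer 0, Seismometer 2, Seismometer 3 are mutually consistent (residuals ≈ 0); Seismometer 1 is off by 19.7 km.

Seismometer 1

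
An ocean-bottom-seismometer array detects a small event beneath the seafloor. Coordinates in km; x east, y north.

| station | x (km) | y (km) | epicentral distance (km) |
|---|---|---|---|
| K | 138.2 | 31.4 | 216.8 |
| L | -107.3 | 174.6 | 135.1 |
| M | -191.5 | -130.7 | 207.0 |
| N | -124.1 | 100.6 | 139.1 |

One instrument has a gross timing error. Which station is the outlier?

N

Solve using three stations at a time. Using K, L, M (subtract circle equations pairwise → linear system) gives (x, y) ≈ (-78.3, 42.6).
Distances from that point to each station vs reported:
  K: calculated 216.8 vs reported 216.8 → residual 0.0 km
  L: calculated 135.1 vs reported 135.1 → residual 0.0 km
  M: calculated 207.0 vs reported 207.0 → residual 0.0 km
  N: calculated 73.9 vs reported 139.1 → residual 65.2 km
K, L, M are mutually consistent (residuals ≈ 0); N is off by 65.2 km.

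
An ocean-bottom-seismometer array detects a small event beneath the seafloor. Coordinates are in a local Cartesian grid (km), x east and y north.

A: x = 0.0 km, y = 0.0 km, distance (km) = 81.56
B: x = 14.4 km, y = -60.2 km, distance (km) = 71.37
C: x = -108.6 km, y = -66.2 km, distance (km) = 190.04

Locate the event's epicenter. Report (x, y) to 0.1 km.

Circle about each station: x² + y² = 81.56²; (x − 14.4)² + (y + 60.2)² = 71.37²; (x + 108.6)² + (y + 66.2)² = 190.04².
Subtracting pairs of circle equations eliminates x²+y² and gives linear equations (the radical axes):
28.8 x − 120.4 y = 5389.76
-217.2 x − 132.4 y = -13286.77
Solving the 2×2 system: x ≈ 77.2, y ≈ -26.3 km.

(77.2, -26.3)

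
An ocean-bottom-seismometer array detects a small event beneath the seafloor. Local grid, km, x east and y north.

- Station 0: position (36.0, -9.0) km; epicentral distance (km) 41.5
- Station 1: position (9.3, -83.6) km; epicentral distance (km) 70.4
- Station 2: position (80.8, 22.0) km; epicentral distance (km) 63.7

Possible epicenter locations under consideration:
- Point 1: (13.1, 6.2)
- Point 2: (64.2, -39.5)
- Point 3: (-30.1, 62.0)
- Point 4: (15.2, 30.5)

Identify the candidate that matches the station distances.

For each candidate, compare |candidate − station| to the reported distance:
Point 1: residuals Station 0 14.0, Station 1 19.5, Station 2 5.8 → max 19.5 km
Point 2: residuals Station 0 0.0, Station 1 0.0, Station 2 0.0 → max 0.0 km
Point 3: residuals Station 0 55.5, Station 1 80.4, Station 2 54.2 → max 80.4 km
Point 4: residuals Station 0 3.1, Station 1 43.9, Station 2 2.4 → max 43.9 km
Only Point 2 has all residuals ≈ 0.

Point 2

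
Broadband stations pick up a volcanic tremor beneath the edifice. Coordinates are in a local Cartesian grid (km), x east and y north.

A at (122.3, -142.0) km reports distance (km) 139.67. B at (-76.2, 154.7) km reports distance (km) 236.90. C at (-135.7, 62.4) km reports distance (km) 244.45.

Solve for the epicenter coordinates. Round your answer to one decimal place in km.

Circle about each station: (x − 122.3)² + (y + 142.0)² = 139.67²; (x + 76.2)² + (y − 154.7)² = 236.90²; (x + 135.7)² + (y − 62.4)² = 244.45².
Subtracting pairs of circle equations eliminates x²+y² and gives linear equations (the radical axes):
-397.0 x + 593.4 y = -41996.66
-516.0 x + 408.8 y = -53061.13
Solving the 2×2 system: x ≈ 99.5, y ≈ -4.2 km.

99.5 km east, -4.2 km north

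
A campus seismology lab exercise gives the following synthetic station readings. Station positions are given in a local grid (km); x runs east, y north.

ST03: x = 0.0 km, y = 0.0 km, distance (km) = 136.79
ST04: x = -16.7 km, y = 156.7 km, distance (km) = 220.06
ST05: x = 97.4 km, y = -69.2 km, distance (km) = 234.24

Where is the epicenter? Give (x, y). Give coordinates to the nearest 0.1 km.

(-133.5, -29.8)

Circle about each station: x² + y² = 136.79²; (x + 16.7)² + (y − 156.7)² = 220.06²; (x − 97.4)² + (y + 69.2)² = 234.24².
Subtracting pairs of circle equations eliminates x²+y² and gives linear equations (the radical axes):
-33.4 x + 313.4 y = -4881.12
194.8 x − 138.4 y = -21881.47
Solving the 2×2 system: x ≈ -133.5, y ≈ -29.8 km.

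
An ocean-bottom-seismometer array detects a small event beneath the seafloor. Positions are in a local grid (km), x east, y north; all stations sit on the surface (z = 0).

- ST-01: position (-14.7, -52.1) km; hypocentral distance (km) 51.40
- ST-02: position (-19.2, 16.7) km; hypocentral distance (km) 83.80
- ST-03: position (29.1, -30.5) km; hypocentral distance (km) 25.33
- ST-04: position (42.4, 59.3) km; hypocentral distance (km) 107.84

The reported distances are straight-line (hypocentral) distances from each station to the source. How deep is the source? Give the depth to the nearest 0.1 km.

Each station gives a sphere (x−x_i)² + (y−y_i)² + z² = d_i² (stations at z=0).
Subtracting the ST-01 sphere from ST-02 and ST-03: z² cancels, leaving linear equations in x and y:
-9.0 x + 137.6 y = -6663.45
87.6 x + 43.2 y = 846.91
Solving: x ≈ 32.501, y ≈ -46.300 km (keep extra digits for the depth step; rounded: 32.5, -46.3).
Then from the ST-01 sphere: z² = 51.40² − (x + 14.7)² − (y + 52.1)² with x = 32.501, y = -46.300, so z ≈ 19.503 ≈ 19.5 km.

19.5 km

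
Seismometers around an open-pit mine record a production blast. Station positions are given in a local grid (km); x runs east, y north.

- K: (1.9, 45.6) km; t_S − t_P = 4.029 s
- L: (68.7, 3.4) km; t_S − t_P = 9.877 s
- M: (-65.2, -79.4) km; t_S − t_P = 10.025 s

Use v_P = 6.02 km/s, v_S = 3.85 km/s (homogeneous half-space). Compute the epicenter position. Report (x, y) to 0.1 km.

(-34.9, 23.3)

Distance from S−P lag: d = Δt · v_P v_S / (v_P − v_S) = Δt · (6.02·3.85)/(6.02−3.85) ≈ 10.6806·Δt.
So d_K = 43.03, d_L = 105.49, d_M = 107.07 km.
Circle about each station: (x − 1.9)² + (y − 45.6)² = 43.03²; (x − 68.7)² + (y − 3.4)² = 105.49²; (x + 65.2)² + (y + 79.4)² = 107.07².
Subtracting pairs of circle equations eliminates x²+y² and gives linear equations (the radical axes):
133.6 x − 84.4 y = -6628.28
-134.2 x − 250.0 y = -1139.97
Solving the 2×2 system: x ≈ -34.9, y ≈ 23.3 km.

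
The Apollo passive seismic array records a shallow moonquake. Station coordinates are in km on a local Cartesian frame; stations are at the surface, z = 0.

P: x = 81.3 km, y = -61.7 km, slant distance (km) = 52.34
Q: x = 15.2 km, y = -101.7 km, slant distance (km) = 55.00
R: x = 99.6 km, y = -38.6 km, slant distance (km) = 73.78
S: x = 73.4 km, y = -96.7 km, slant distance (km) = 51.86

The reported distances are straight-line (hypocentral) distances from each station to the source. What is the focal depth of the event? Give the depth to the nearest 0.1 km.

depth ≈ 36.0 km

Each station gives a sphere (x−x_i)² + (y−y_i)² + z² = d_i² (stations at z=0).
Subtracting the P sphere from Q and R: z² cancels, leaving linear equations in x and y:
-132.2 x − 80.0 y = -128.17
36.6 x + 46.2 y = -1710.47
Solving: x ≈ 44.898, y ≈ -72.592 km (keep extra digits for the depth step; rounded: 44.9, -72.6).
Then from the P sphere: z² = 52.34² − (x − 81.3)² − (y + 61.7)² with x = 44.898, y = -72.592, so z ≈ 35.996 ≈ 36.0 km.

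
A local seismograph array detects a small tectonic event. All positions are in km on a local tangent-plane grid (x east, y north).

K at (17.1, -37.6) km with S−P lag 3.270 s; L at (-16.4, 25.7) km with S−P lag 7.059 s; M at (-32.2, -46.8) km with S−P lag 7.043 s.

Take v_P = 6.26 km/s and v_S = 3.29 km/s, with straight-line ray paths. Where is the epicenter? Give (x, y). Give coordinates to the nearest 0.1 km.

Distance from S−P lag: d = Δt · v_P v_S / (v_P − v_S) = Δt · (6.26·3.29)/(6.26−3.29) ≈ 6.9345·Δt.
So d_K = 22.68, d_L = 48.95, d_M = 48.84 km.
Circle about each station: (x − 17.1)² + (y + 37.6)² = 22.68²; (x + 16.4)² + (y − 25.7)² = 48.95²; (x + 32.2)² + (y + 46.8)² = 48.84².
Subtracting the K equation from the L and M equations removes the quadratic terms:
-67.0 x + 126.6 y = -2658.44
-98.6 x − 18.4 y = -350.05
Solving the 2×2 system: x ≈ 6.8, y ≈ -17.4 km.

(6.8, -17.4)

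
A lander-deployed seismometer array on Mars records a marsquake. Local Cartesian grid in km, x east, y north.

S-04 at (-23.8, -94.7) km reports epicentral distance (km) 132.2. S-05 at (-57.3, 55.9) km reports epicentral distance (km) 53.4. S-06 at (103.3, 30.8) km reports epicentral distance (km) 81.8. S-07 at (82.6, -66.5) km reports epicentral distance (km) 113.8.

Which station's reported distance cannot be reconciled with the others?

S-05

Solve using three stations at a time. Using S-04, S-06, S-07 (subtract circle equations pairwise → linear system) gives (x, y) ≈ (21.5, 29.5).
Distances from that point to each station vs reported:
  S-04: calculated 132.2 vs reported 132.2 → residual 0.0 km
  S-05: calculated 83.1 vs reported 53.4 → residual 29.7 km
  S-06: calculated 81.8 vs reported 81.8 → residual 0.0 km
  S-07: calculated 113.8 vs reported 113.8 → residual 0.0 km
S-04, S-06, S-07 are mutually consistent (residuals ≈ 0); S-05 is off by 29.7 km.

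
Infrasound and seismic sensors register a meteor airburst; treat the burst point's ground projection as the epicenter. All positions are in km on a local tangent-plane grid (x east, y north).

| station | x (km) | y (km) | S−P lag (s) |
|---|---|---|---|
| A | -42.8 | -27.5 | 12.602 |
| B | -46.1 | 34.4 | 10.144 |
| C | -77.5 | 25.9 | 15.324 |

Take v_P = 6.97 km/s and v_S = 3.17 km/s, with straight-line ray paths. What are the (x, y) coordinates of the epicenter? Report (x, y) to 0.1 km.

11.5 km east, 21.7 km north

Distance from S−P lag: d = Δt · v_P v_S / (v_P − v_S) = Δt · (6.97·3.17)/(6.97−3.17) ≈ 5.8144·Δt.
So d_A = 73.27, d_B = 58.98, d_C = 89.10 km.
Circle about each station: (x + 42.8)² + (y + 27.5)² = 73.27²; (x + 46.1)² + (y − 34.4)² = 58.98²; (x + 77.5)² + (y − 25.9)² = 89.10².
Subtracting pairs of circle equations eliminates x²+y² and gives linear equations (the radical axes):
-6.6 x + 123.8 y = 2610.33
-69.4 x + 106.8 y = 1518.65
Solving the 2×2 system: x ≈ 11.5, y ≈ 21.7 km.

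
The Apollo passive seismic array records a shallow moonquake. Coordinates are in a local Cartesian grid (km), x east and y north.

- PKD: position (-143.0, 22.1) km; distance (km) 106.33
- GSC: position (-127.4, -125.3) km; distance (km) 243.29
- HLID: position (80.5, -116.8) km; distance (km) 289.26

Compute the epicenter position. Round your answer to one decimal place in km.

Circle about each station: (x + 143.0)² + (y − 22.1)² = 106.33²; (x + 127.4)² + (y + 125.3)² = 243.29²; (x − 80.5)² + (y + 116.8)² = 289.26².
Subtracting the PKD equation from the GSC and HLID equations removes the quadratic terms:
31.2 x − 294.8 y = -36890.52
447.0 x − 277.8 y = -73180.20
Solving the 2×2 system: x ≈ -92.0, y ≈ 115.4 km.
Check against PKD (with the unrounded x, y): √((x + 143.0)²+(y − 22.1)²) = 106.33 ≈ 106.33 km. ✓

-92.0 km east, 115.4 km north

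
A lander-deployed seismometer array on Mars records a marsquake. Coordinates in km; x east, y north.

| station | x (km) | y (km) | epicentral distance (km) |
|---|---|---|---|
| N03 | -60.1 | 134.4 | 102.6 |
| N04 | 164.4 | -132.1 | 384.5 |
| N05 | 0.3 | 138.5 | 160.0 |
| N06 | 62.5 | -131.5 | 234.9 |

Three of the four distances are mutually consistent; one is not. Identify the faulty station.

N06

Solve using three stations at a time. Using N03, N04, N05 (subtract circle equations pairwise → linear system) gives (x, y) ≈ (-151.3, 87.3).
Distances from that point to each station vs reported:
  N03: calculated 102.7 vs reported 102.6 → residual 0.1 km
  N04: calculated 384.5 vs reported 384.5 → residual 0.0 km
  N05: calculated 160.0 vs reported 160.0 → residual 0.0 km
  N06: calculated 306.0 vs reported 234.9 → residual 71.1 km
N03, N04, N05 are mutually consistent (residuals ≈ 0); N06 is off by 71.1 km.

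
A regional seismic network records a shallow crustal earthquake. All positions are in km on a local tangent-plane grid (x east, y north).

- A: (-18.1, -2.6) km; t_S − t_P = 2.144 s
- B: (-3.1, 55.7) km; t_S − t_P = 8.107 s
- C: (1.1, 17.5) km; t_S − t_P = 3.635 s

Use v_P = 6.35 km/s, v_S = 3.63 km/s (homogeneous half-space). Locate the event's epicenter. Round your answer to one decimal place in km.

Distance from S−P lag: d = Δt · v_P v_S / (v_P − v_S) = Δt · (6.35·3.63)/(6.35−3.63) ≈ 8.4744·Δt.
So d_A = 18.17, d_B = 68.70, d_C = 30.80 km.
Circle about each station: (x + 18.1)² + (y + 2.6)² = 18.17²; (x + 3.1)² + (y − 55.7)² = 68.70²; (x − 1.1)² + (y − 17.5)² = 30.80².
Subtracting pairs of circle equations eliminates x²+y² and gives linear equations (the radical axes):
30.0 x + 116.6 y = -1611.81
38.4 x + 40.2 y = -645.40
Solving the 2×2 system: x ≈ -3.2, y ≈ -13.0 km.

(-3.2, -13.0)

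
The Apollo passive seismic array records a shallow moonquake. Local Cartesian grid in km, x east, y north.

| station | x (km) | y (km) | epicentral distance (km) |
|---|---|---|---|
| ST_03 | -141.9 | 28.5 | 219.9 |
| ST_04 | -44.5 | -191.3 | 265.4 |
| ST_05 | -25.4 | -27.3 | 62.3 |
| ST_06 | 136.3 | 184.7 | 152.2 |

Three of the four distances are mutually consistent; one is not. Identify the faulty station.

ST_05

Solve using three stations at a time. Using ST_03, ST_04, ST_06 (subtract circle equations pairwise → linear system) gives (x, y) ≈ (77.4, 44.4).
Distances from that point to each station vs reported:
  ST_03: calculated 219.9 vs reported 219.9 → residual 0.0 km
  ST_04: calculated 265.4 vs reported 265.4 → residual 0.0 km
  ST_05: calculated 125.3 vs reported 62.3 → residual 63.0 km
  ST_06: calculated 152.1 vs reported 152.2 → residual 0.1 km
ST_03, ST_04, ST_06 are mutually consistent (residuals ≈ 0); ST_05 is off by 63.0 km.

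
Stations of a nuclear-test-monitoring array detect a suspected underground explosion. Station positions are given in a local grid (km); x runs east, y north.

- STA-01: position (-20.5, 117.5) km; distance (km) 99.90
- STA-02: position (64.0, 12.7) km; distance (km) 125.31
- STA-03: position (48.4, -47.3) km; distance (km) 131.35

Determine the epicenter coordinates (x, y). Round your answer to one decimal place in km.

(-60.6, 26.0)

Circle about each station: (x + 20.5)² + (y − 117.5)² = 99.90²; (x − 64.0)² + (y − 12.7)² = 125.31²; (x − 48.4)² + (y + 47.3)² = 131.35².
Subtracting the STA-01 equation from the STA-02 and STA-03 equations removes the quadratic terms:
169.0 x − 209.6 y = -15691.80
137.8 x − 329.6 y = -16919.46
Solving the 2×2 system: x ≈ -60.6, y ≈ 26.0 km.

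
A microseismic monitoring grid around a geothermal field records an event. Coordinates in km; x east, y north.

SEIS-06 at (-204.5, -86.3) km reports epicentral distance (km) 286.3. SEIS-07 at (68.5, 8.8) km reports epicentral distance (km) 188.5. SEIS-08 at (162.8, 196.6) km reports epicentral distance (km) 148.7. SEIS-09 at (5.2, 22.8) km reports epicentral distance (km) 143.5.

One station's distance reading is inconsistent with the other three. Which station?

SEIS-08

Solve using three stations at a time. Using SEIS-06, SEIS-07, SEIS-09 (subtract circle equations pairwise → linear system) gives (x, y) ≈ (-50.4, 154.9).
Distances from that point to each station vs reported:
  SEIS-06: calculated 286.2 vs reported 286.3 → residual 0.1 km
  SEIS-07: calculated 188.3 vs reported 188.5 → residual 0.2 km
  SEIS-08: calculated 217.2 vs reported 148.7 → residual 68.5 km
  SEIS-09: calculated 143.3 vs reported 143.5 → residual 0.2 km
SEIS-06, SEIS-07, SEIS-09 are mutually consistent (residuals ≈ 0); SEIS-08 is off by 68.5 km.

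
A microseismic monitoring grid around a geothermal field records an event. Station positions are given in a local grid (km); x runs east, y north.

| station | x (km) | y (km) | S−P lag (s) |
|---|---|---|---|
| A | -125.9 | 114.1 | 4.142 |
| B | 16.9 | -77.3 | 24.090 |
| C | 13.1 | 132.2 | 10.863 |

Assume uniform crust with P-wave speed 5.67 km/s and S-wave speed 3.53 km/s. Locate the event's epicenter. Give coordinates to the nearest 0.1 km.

-88.0 km east, 122.1 km north

Distance from S−P lag: d = Δt · v_P v_S / (v_P − v_S) = Δt · (5.67·3.53)/(5.67−3.53) ≈ 9.3529·Δt.
So d_A = 38.74, d_B = 225.31, d_C = 101.60 km.
Circle about each station: (x + 125.9)² + (y − 114.1)² = 38.74²; (x − 16.9)² + (y + 77.3)² = 225.31²; (x − 13.1)² + (y − 132.2)² = 101.60².
Subtracting the A equation from the B and C equations removes the quadratic terms:
285.6 x − 382.8 y = -71872.53
278.0 x + 36.2 y = -20042.94
Solving the 2×2 system: x ≈ -88.0, y ≈ 122.1 km.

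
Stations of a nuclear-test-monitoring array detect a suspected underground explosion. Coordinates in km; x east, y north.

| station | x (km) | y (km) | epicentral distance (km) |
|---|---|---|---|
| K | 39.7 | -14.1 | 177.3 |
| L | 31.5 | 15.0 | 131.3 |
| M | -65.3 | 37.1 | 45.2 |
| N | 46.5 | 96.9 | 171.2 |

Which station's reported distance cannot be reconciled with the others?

Solve using three stations at a time. Using L, M, N (subtract circle equations pairwise → linear system) gives (x, y) ≈ (-99.6, 7.6).
Distances from that point to each station vs reported:
  K: calculated 141.0 vs reported 177.3 → residual 36.3 km
  L: calculated 131.3 vs reported 131.3 → residual 0.0 km
  M: calculated 45.2 vs reported 45.2 → residual 0.0 km
  N: calculated 171.2 vs reported 171.2 → residual 0.0 km
L, M, N are mutually consistent (residuals ≈ 0); K is off by 36.3 km.

K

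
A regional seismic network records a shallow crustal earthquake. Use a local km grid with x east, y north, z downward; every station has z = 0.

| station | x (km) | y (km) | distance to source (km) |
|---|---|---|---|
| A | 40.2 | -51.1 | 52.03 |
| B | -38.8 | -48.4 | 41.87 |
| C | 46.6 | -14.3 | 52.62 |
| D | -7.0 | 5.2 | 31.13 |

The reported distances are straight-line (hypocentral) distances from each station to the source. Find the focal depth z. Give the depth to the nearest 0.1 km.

z ≈ 6.2 km

Each station gives a sphere (x−x_i)² + (y−y_i)² + z² = d_i² (stations at z=0).
Subtracting the A sphere from B and C: z² cancels, leaving linear equations in x and y:
-158.0 x + 5.4 y = 574.77
12.8 x + 73.6 y = -1912.94
Solving: x ≈ -4.499, y ≈ -25.209 km (keep extra digits for the depth step; rounded: -4.5, -25.2).
Then from the A sphere: z² = 52.03² − (x − 40.2)² − (y + 51.1)² with x = -4.499, y = -25.209, so z ≈ 6.227 ≈ 6.2 km.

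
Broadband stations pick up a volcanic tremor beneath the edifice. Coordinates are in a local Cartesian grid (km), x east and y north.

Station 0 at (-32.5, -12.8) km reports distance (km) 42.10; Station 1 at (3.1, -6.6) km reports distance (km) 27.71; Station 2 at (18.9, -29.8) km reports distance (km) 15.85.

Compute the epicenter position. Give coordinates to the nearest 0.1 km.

Circle about each station: (x + 32.5)² + (y + 12.8)² = 42.10²; (x − 3.1)² + (y + 6.6)² = 27.71²; (x − 18.9)² + (y + 29.8)² = 15.85².
Subtracting pairs of circle equations eliminates x²+y² and gives linear equations (the radical axes):
71.2 x + 12.4 y = -162.35
102.8 x − 34.0 y = 1546.35
Solving the 2×2 system: x ≈ 3.7, y ≈ -34.3 km.
Check against Station 0 (with the unrounded x, y): √((x + 32.5)²+(y + 12.8)²) = 42.10 ≈ 42.10 km. ✓

3.7 km east, -34.3 km north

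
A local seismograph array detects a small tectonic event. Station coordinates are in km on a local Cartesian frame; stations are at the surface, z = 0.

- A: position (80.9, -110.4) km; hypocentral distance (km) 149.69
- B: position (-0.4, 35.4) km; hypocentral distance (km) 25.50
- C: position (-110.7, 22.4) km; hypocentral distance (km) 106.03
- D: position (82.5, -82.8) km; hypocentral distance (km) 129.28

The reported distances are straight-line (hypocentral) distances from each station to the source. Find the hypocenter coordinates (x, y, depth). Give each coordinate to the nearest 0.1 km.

Each station gives a sphere (x−x_i)² + (y−y_i)² + z² = d_i² (stations at z=0).
Subtracting the A sphere from B and C: z² cancels, leaving linear equations in x and y:
-162.6 x + 291.6 y = 4277.20
-383.2 x + 265.6 y = 5188.02
Solving: x ≈ -5.496, y ≈ 11.603 km (keep extra digits for the depth step; rounded: -5.5, 11.6).
Then from the A sphere: z² = 149.69² − (x − 80.9)² − (y + 110.4)² with x = -5.496, y = 11.603, so z ≈ 7.622 ≈ 7.6 km.
Check against D (with the unrounded solution): distance 129.28 ≈ 129.28 km. ✓

(-5.5, 11.6, 7.6)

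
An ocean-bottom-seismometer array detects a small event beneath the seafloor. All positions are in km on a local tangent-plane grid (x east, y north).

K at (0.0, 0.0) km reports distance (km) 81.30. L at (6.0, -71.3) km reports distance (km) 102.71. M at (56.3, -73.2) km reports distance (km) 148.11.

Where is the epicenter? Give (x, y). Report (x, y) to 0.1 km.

x ≈ -79.9 km, y ≈ -15.0 km

Circle about each station: x² + y² = 81.30²; (x − 6.0)² + (y + 71.3)² = 102.71²; (x − 56.3)² + (y + 73.2)² = 148.11².
Subtracting the K equation from the L and M equations removes the quadratic terms:
12.0 x − 142.6 y = 1180.04
112.6 x − 146.4 y = -6798.95
Solving the 2×2 system: x ≈ -79.9, y ≈ -15.0 km.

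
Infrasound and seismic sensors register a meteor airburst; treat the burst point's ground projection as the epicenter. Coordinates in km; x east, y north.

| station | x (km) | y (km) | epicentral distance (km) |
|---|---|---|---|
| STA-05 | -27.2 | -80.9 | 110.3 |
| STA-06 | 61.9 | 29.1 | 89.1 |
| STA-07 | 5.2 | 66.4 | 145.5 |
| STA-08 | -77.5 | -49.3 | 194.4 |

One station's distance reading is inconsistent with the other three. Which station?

STA-08

Solve using three stations at a time. Using STA-05, STA-06, STA-07 (subtract circle equations pairwise → linear system) gives (x, y) ≈ (80.7, -58.0).
Distances from that point to each station vs reported:
  STA-05: calculated 110.3 vs reported 110.3 → residual 0.0 km
  STA-06: calculated 89.1 vs reported 89.1 → residual 0.0 km
  STA-07: calculated 145.5 vs reported 145.5 → residual 0.0 km
  STA-08: calculated 158.4 vs reported 194.4 → residual 36.0 km
STA-05, STA-06, STA-07 are mutually consistent (residuals ≈ 0); STA-08 is off by 36.0 km.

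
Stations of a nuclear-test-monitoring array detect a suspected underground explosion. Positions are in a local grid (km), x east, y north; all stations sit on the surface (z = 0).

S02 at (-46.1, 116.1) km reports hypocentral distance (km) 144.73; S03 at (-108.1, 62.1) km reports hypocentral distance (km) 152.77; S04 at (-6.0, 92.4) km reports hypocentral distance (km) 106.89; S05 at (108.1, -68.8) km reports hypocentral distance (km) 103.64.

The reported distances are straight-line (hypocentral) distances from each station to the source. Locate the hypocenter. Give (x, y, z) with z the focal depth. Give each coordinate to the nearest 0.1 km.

x ≈ 26.5 km, y ≈ -7.7 km, depth ≈ 18.7 km

Each station gives a sphere (x−x_i)² + (y−y_i)² + z² = d_i² (stations at z=0).
Subtracting the S02 sphere from S03 and S04: z² cancels, leaving linear equations in x and y:
-124.0 x − 108.0 y = -2454.30
80.2 x − 47.4 y = 2490.64
Solving: x ≈ 26.502, y ≈ -7.704 km (keep extra digits for the depth step; rounded: 26.5, -7.7).
Then from the S02 sphere: z² = 144.73² − (x + 46.1)² − (y − 116.1)² with x = 26.502, y = -7.704, so z ≈ 18.663 ≈ 18.7 km.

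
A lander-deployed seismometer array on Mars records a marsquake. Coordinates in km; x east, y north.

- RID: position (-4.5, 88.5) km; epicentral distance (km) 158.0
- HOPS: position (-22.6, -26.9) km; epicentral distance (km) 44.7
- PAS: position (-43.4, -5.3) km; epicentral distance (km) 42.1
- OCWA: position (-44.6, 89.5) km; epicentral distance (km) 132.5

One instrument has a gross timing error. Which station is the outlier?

Solve using three stations at a time. Using HOPS, PAS, OCWA (subtract circle equations pairwise → linear system) gives (x, y) ≈ (-64.7, -41.4).
Distances from that point to each station vs reported:
  RID: calculated 143.2 vs reported 158.0 → residual 14.8 km
  HOPS: calculated 44.5 vs reported 44.7 → residual 0.2 km
  PAS: calculated 41.9 vs reported 42.1 → residual 0.2 km
  OCWA: calculated 132.4 vs reported 132.5 → residual 0.1 km
HOPS, PAS, OCWA are mutually consistent (residuals ≈ 0); RID is off by 14.8 km.

RID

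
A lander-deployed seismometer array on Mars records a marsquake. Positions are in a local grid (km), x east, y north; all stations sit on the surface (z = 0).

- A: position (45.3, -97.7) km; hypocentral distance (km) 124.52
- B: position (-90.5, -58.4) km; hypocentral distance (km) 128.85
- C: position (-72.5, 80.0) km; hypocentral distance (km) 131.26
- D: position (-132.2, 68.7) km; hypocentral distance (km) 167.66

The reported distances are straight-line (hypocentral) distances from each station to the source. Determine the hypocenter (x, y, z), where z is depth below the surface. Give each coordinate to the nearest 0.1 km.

Each station gives a sphere (x−x_i)² + (y−y_i)² + z² = d_i² (stations at z=0).
Subtracting the A sphere from B and C: z² cancels, leaving linear equations in x and y:
-271.6 x + 78.6 y = -1093.66
-235.6 x + 355.4 y = -1665.09
Solving: x ≈ 3.305, y ≈ -2.494 km (keep extra digits for the depth step; rounded: 3.3, -2.5).
Then from the A sphere: z² = 124.52² − (x − 45.3)² − (y + 97.7)² with x = 3.305, y = -2.494, so z ≈ 68.392 ≈ 68.4 km.
Check against D (with the unrounded solution): distance 167.65 ≈ 167.66 km. ✓

x ≈ 3.3 km, y ≈ -2.5 km, depth ≈ 68.4 km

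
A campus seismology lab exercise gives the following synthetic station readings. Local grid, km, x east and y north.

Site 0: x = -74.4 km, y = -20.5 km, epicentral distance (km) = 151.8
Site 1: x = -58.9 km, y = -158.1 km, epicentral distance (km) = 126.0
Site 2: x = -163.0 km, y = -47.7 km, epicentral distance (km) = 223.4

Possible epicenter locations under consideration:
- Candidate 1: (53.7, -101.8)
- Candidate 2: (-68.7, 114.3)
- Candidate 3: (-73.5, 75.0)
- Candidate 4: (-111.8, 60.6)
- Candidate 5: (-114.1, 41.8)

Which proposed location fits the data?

For each candidate, compare |candidate − station| to the reported distance:
Candidate 1: residuals Site 0 0.1, Site 1 0.1, Site 2 0.0 → max 0.1 km
Candidate 2: residuals Site 0 16.9, Site 1 146.6, Site 2 36.0 → max 146.6 km
Candidate 3: residuals Site 0 56.3, Site 1 107.6, Site 2 71.5 → max 107.6 km
Candidate 4: residuals Site 0 62.5, Site 1 99.0, Site 2 103.6 → max 103.6 km
Candidate 5: residuals Site 0 77.9, Site 1 81.4, Site 2 121.4 → max 121.4 km
Only Candidate 1 has all residuals ≈ 0.

Candidate 1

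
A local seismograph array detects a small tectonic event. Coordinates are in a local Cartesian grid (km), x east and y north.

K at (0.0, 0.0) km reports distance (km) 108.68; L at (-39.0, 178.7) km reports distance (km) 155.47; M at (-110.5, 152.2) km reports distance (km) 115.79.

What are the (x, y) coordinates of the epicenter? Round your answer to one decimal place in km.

Circle about each station: x² + y² = 108.68²; (x + 39.0)² + (y − 178.7)² = 155.47²; (x + 110.5)² + (y − 152.2)² = 115.79².
Subtracting the K equation from the L and M equations removes the quadratic terms:
-78.0 x + 357.4 y = 21095.11
-221.0 x + 304.4 y = 33779.11
Solving the 2×2 system: x ≈ -102.3, y ≈ 36.7 km.

(-102.3, 36.7)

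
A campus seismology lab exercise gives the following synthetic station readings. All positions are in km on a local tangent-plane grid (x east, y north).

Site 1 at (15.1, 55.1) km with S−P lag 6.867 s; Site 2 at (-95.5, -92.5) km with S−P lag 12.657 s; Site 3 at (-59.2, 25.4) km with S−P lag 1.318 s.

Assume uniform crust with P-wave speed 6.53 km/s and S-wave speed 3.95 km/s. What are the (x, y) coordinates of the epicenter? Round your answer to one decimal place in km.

x ≈ -46.1 km, y ≈ 24.0 km

Distance from S−P lag: d = Δt · v_P v_S / (v_P − v_S) = Δt · (6.53·3.95)/(6.53−3.95) ≈ 9.9975·Δt.
So d_Site 1 = 68.65, d_Site 2 = 126.54, d_Site 3 = 13.18 km.
Circle about each station: (x − 15.1)² + (y − 55.1)² = 68.65²; (x + 95.5)² + (y + 92.5)² = 126.54²; (x + 59.2)² + (y − 25.4)² = 13.18².
Subtracting the Site 1 equation from the Site 2 and Site 3 equations removes the quadratic terms:
-221.2 x − 295.2 y = 3112.93
-148.6 x − 59.4 y = 5424.89
Solving the 2×2 system: x ≈ -46.1, y ≈ 24.0 km.
Check against Site 1 (with the unrounded x, y): √((x − 15.1)²+(y − 55.1)²) = 68.65 ≈ 68.65 km. ✓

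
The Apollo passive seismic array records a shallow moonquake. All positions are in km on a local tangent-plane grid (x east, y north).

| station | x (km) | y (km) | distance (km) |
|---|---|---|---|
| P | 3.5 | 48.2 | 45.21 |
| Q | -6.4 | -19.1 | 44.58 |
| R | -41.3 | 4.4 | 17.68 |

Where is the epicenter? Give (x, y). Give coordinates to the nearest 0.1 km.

Circle about each station: (x − 3.5)² + (y − 48.2)² = 45.21²; (x + 6.4)² + (y + 19.1)² = 44.58²; (x + 41.3)² + (y − 4.4)² = 17.68².
Subtracting the P equation from the Q and R equations removes the quadratic terms:
-19.8 x − 134.6 y = -1873.15
-89.6 x − 87.6 y = 1120.92
Solving the 2×2 system: x ≈ -30.5, y ≈ 18.4 km.

(-30.5, 18.4)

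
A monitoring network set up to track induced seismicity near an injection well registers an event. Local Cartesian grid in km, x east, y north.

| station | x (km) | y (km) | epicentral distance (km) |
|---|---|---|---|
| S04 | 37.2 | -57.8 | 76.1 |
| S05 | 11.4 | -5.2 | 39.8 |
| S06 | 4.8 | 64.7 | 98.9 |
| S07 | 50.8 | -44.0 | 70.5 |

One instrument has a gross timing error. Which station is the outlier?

Solve using three stations at a time. Using S05, S06, S07 (subtract circle equations pairwise → linear system) gives (x, y) ≈ (-18.6, -31.4).
Distances from that point to each station vs reported:
  S04: calculated 61.7 vs reported 76.1 → residual 14.4 km
  S05: calculated 39.8 vs reported 39.8 → residual 0.0 km
  S06: calculated 98.9 vs reported 98.9 → residual 0.0 km
  S07: calculated 70.5 vs reported 70.5 → residual 0.0 km
S05, S06, S07 are mutually consistent (residuals ≈ 0); S04 is off by 14.4 km.

S04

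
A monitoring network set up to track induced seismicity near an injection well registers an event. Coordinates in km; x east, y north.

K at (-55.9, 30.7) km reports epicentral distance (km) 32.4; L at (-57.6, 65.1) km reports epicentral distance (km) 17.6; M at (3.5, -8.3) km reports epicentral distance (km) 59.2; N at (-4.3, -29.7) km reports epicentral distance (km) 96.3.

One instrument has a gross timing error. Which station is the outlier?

Solve using three stations at a time. Using K, L, N (subtract circle equations pairwise → linear system) gives (x, y) ≈ (-40.8, 59.4).
Distances from that point to each station vs reported:
  K: calculated 32.5 vs reported 32.4 → residual 0.1 km
  L: calculated 17.7 vs reported 17.6 → residual 0.1 km
  M: calculated 80.9 vs reported 59.2 → residual 21.7 km
  N: calculated 96.3 vs reported 96.3 → residual 0.0 km
K, L, N are mutually consistent (residuals ≈ 0); M is off by 21.7 km.

M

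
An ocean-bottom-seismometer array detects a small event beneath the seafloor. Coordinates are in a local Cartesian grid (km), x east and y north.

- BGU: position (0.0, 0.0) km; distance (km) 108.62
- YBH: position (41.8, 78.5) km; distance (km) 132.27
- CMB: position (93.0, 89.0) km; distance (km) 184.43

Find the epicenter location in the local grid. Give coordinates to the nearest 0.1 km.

Circle about each station: x² + y² = 108.62²; (x − 41.8)² + (y − 78.5)² = 132.27²; (x − 93.0)² + (y − 89.0)² = 184.43².
Subtracting pairs of circle equations eliminates x²+y² and gives linear equations (the radical axes):
83.6 x + 157.0 y = 2212.44
186.0 x + 178.0 y = -5646.12
Solving the 2×2 system: x ≈ -89.4, y ≈ 61.7 km.
Check against BGU (with the unrounded x, y): √(x²+y²) = 108.62 ≈ 108.62 km. ✓

(-89.4, 61.7)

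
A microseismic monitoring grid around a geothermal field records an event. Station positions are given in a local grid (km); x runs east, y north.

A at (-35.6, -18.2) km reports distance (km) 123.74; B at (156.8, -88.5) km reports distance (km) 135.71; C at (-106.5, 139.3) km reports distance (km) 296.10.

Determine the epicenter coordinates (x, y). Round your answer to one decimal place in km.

(26.2, -125.4)

Circle about each station: (x + 35.6)² + (y + 18.2)² = 123.74²; (x − 156.8)² + (y + 88.5)² = 135.71²; (x + 106.5)² + (y − 139.3)² = 296.10².
Subtracting the A equation from the B and C equations removes the quadratic terms:
384.8 x − 140.6 y = 27714.27
-141.8 x + 315.0 y = -43215.48
Solving the 2×2 system: x ≈ 26.2, y ≈ -125.4 km.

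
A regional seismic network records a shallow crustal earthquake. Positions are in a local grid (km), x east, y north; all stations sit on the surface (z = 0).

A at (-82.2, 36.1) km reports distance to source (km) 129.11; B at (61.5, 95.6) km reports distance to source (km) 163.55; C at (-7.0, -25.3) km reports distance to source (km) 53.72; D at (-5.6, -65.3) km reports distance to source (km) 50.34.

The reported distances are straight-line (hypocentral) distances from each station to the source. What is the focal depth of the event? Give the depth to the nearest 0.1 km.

depth ≈ 47.1 km

Each station gives a sphere (x−x_i)² + (y−y_i)² + z² = d_i² (stations at z=0).
Subtracting the A sphere from B and C: z² cancels, leaving linear equations in x and y:
287.4 x + 119.0 y = -5217.65
150.4 x − 122.8 y = 6412.59
Solving: x ≈ 2.301, y ≈ -49.402 km (keep extra digits for the depth step; rounded: 2.3, -49.4).
Then from the A sphere: z² = 129.11² − (x + 82.2)² − (y − 36.1)² with x = 2.301, y = -49.402, so z ≈ 47.100 ≈ 47.1 km.
Check against D (with the unrounded solution): distance 50.33 ≈ 50.34 km. ✓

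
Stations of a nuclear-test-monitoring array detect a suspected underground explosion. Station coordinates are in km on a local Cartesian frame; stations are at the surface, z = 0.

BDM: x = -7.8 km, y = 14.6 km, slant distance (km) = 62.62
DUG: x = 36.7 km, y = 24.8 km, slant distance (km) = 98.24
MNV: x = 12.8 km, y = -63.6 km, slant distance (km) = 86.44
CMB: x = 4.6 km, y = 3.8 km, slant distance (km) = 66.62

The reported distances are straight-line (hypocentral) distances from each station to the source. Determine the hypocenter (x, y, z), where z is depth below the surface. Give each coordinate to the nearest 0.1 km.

Each station gives a sphere (x−x_i)² + (y−y_i)² + z² = d_i² (stations at z=0).
Subtracting the BDM sphere from DUG and MNV: z² cancels, leaving linear equations in x and y:
89.0 x + 20.4 y = -4041.90
41.2 x − 156.4 y = 384.19
Solving: x ≈ -42.298, y ≈ -13.599 km (keep extra digits for the depth step; rounded: -42.3, -13.6).
Then from the BDM sphere: z² = 62.62² − (x + 7.8)² − (y − 14.6)² with x = -42.298, y = -13.599, so z ≈ 44.000 ≈ 44.0 km.

x ≈ -42.3 km, y ≈ -13.6 km, depth ≈ 44.0 km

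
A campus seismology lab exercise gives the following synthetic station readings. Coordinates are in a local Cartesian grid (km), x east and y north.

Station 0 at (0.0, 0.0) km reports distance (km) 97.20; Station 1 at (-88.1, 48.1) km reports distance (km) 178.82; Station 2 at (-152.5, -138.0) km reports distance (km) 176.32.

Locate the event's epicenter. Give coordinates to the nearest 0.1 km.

(18.6, -95.4)

Circle about each station: x² + y² = 97.20²; (x + 88.1)² + (y − 48.1)² = 178.82²; (x + 152.5)² + (y + 138.0)² = 176.32².
Subtracting the Station 0 equation from the Station 1 and Station 2 equations removes the quadratic terms:
-176.2 x + 96.2 y = -12453.53
-305.0 x − 276.0 y = 20659.35
Solving the 2×2 system: x ≈ 18.6, y ≈ -95.4 km.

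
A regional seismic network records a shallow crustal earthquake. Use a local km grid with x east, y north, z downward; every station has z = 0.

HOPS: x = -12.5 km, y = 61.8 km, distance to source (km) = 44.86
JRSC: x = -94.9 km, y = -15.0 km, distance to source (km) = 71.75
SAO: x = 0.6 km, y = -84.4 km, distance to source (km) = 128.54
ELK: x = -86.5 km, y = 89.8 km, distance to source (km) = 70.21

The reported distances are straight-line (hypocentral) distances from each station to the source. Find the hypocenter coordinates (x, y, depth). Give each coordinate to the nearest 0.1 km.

Each station gives a sphere (x−x_i)² + (y−y_i)² + z² = d_i² (stations at z=0).
Subtracting the HOPS sphere from JRSC and SAO: z² cancels, leaving linear equations in x and y:
-164.8 x − 153.6 y = 2119.88
26.2 x − 292.4 y = -11361.88
Solving: x ≈ -45.297, y ≈ 34.799 km (keep extra digits for the depth step; rounded: -45.3, 34.8).
Then from the HOPS sphere: z² = 44.86² − (x + 12.5)² − (y − 61.8)² with x = -45.297, y = 34.799, so z ≈ 14.413 ≈ 14.4 km.

(-45.3, 34.8, 14.4)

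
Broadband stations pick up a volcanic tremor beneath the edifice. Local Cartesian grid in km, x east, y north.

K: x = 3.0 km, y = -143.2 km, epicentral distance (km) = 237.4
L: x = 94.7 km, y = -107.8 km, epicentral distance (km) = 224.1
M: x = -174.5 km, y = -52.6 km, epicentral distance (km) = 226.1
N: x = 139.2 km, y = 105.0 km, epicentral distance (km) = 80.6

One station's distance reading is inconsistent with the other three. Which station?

N

Solve using three stations at a time. Using K, L, M (subtract circle equations pairwise → linear system) gives (x, y) ≈ (-2.5, 94.2).
Distances from that point to each station vs reported:
  K: calculated 237.4 vs reported 237.4 → residual 0.0 km
  L: calculated 224.1 vs reported 224.1 → residual 0.0 km
  M: calculated 226.1 vs reported 226.1 → residual 0.0 km
  N: calculated 142.1 vs reported 80.6 → residual 61.5 km
K, L, M are mutually consistent (residuals ≈ 0); N is off by 61.5 km.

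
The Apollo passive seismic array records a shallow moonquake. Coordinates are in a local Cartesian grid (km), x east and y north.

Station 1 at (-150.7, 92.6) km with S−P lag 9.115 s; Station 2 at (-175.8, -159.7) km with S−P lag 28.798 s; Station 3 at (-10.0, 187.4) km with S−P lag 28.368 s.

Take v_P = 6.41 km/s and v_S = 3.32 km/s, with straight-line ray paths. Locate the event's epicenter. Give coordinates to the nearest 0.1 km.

-130.1 km east, 33.3 km north

Distance from S−P lag: d = Δt · v_P v_S / (v_P − v_S) = Δt · (6.41·3.32)/(6.41−3.32) ≈ 6.8871·Δt.
So d_Station 1 = 62.78, d_Station 2 = 198.34, d_Station 3 = 195.37 km.
Circle about each station: (x + 150.7)² + (y − 92.6)² = 62.78²; (x + 175.8)² + (y + 159.7)² = 198.34²; (x + 10.0)² + (y − 187.4)² = 195.37².
Subtracting the Station 1 equation from the Station 2 and Station 3 equations removes the quadratic terms:
-50.2 x − 504.6 y = -10272.95
281.4 x + 189.6 y = -30294.60
Solving the 2×2 system: x ≈ -130.1, y ≈ 33.3 km.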